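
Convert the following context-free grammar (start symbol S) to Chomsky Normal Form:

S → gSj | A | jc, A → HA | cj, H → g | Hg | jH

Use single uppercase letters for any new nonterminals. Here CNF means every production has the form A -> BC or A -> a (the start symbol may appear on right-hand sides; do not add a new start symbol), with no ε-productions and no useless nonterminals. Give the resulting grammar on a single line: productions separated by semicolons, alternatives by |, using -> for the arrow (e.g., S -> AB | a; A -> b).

S -> BC | CB | DE | HA; A -> BC | HA; B -> c; C -> j; D -> g; E -> SC; H -> g | CH | HD

No ε-productions.
After unit-elimination: S -> HA | cj | jc | gSj; A -> HA | cj; H -> g | Hg | jH.
TERM: introduce B -> c, D -> g, C -> j and substitute in every rule of length ≥2.
BIN: S -> DSC becomes S -> DE, E -> SC.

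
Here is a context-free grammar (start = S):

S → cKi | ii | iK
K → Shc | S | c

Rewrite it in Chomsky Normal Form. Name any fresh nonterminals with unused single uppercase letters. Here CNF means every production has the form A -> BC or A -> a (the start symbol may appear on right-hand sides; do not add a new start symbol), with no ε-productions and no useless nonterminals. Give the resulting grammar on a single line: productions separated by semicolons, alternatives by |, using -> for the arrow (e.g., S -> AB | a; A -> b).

S -> BF | CC | CK; A -> h; B -> c; C -> i; D -> KC; E -> AB; F -> KC; K -> c | BD | CC | CK | SE

No ε-productions.
After unit-elimination: S -> iK | ii | cKi; K -> c | iK | ii | Shc | cKi.
TERM: introduce B -> c, A -> h, C -> i and substitute in every rule of length ≥2.
BIN: K -> BKC becomes K -> BD, D -> KC; K -> SAB becomes K -> SE, E -> AB; S -> BKC becomes S -> BF, F -> KC.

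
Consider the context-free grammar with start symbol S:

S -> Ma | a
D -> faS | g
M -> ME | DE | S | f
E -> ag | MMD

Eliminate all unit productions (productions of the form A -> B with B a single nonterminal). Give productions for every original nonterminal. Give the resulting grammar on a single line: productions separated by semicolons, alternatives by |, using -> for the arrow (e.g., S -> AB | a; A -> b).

S -> a | Ma; D -> g | faS; E -> ag | MMD; M -> a | f | DE | ME | Ma

Unit productions: M->S.
Unit pairs (A ⇒* B via units): (M,S).
S: inherits non-unit rules of {S} → Ma | a.
D: inherits non-unit rules of {D} → faS | g.
E: inherits non-unit rules of {E} → MMD | ag.
M: inherits non-unit rules of {M, S} → DE | ME | Ma | a | f.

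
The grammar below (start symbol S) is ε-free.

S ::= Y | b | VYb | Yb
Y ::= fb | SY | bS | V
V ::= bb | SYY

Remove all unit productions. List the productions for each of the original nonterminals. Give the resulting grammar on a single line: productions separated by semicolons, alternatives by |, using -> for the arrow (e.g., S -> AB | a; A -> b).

Unit productions: S->Y, Y->V.
Unit pairs (A ⇒* B via units): (S,V), (S,Y), (Y,V).
S: inherits non-unit rules of {S, V, Y} → SY | SYY | VYb | Yb | b | bS | bb | fb.
V: inherits non-unit rules of {V} → SYY | bb.
Y: inherits non-unit rules of {V, Y} → SY | SYY | bS | bb | fb.

S -> b | SY | Yb | bS | bb | fb | SYY | VYb; V -> bb | SYY; Y -> SY | bS | bb | fb | SYY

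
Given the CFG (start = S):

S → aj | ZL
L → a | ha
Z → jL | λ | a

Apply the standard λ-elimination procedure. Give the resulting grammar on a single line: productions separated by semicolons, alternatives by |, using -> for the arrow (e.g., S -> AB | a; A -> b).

Nullable set: {Z}.
S -> ZL: Z nullable, giving L | ZL.
Drop Z -> λ.
Unchanged (no nullable symbols): S -> aj; L -> a; L -> ha; Z -> a; Z -> jL.

S -> L | ZL | aj; L -> a | ha; Z -> a | jL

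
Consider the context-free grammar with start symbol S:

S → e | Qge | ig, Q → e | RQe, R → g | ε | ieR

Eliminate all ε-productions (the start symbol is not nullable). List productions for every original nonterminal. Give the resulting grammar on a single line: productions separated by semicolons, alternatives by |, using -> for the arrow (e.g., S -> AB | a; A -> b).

S -> e | ig | Qge; Q -> e | Qe | RQe; R -> g | ie | ieR

Nullable set: {R}.
Q -> RQe: R nullable, giving Qe | RQe.
Drop R -> ε.
R -> ieR: R nullable, giving ie | ieR.
Unchanged (no nullable symbols): S -> Qge; S -> e; S -> ig; Q -> e; R -> g.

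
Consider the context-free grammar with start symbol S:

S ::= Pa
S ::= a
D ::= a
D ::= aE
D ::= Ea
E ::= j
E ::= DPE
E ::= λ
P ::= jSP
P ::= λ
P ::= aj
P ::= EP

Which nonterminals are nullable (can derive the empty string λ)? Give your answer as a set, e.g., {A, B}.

Directly nullable (have an ε-rule): {E, P}.
Not nullable: D, S — each has a terminal in every rule's right-hand side or depends on a non-nullable symbol.

{E, P}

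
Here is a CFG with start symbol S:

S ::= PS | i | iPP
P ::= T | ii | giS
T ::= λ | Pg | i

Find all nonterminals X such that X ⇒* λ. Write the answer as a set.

Directly nullable (have an ε-rule): {T}.
P is nullable via P -> T (every symbol on the right is already known nullable).
Not nullable: S — each has a terminal in every rule's right-hand side or depends on a non-nullable symbol.

{P, T}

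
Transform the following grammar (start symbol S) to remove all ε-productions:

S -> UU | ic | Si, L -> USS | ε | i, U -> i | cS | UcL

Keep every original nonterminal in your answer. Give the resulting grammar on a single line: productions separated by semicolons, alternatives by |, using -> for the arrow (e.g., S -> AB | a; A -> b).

Nullable set: {L}.
Drop L -> ε.
U -> UcL: L nullable, giving Uc | UcL.
Unchanged (no nullable symbols): S -> Si; S -> UU; S -> ic; L -> USS; L -> i; U -> cS; U -> i.

S -> Si | UU | ic; L -> i | USS; U -> i | Uc | cS | UcL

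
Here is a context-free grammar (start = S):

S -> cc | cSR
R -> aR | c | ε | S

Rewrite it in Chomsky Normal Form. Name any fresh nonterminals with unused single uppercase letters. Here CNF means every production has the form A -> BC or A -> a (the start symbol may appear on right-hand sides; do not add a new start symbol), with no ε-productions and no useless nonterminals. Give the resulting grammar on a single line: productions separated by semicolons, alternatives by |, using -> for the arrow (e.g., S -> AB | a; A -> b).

Nullable: {R}; after ε-elimination: S -> cS | cc | cSR; R -> S | a | c | aR.
After unit-elimination: S -> cS | cc | cSR; R -> a | c | aR | cS | cc | cSR.
TERM: introduce A -> a, B -> c and substitute in every rule of length ≥2.
BIN: R -> BSR becomes R -> BC, C -> SR; S -> BSR becomes S -> BD, D -> SR.

S -> BB | BD | BS; A -> a; B -> c; C -> SR; D -> SR; R -> a | c | AR | BB | BC | BS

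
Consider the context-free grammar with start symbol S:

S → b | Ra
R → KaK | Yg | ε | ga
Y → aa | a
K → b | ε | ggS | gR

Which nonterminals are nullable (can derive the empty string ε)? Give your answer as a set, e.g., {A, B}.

Directly nullable (have an ε-rule): {K, R}.
Not nullable: S, Y — each has a terminal in every rule's right-hand side or depends on a non-nullable symbol.

{K, R}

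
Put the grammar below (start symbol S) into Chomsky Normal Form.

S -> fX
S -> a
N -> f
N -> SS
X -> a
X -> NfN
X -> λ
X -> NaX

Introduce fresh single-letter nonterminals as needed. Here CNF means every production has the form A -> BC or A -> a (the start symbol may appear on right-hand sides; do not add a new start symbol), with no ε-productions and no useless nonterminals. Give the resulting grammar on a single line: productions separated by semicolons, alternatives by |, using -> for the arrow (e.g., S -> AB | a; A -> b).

S -> a | f | AX; A -> f; B -> a; C -> AN; D -> BX; N -> f | SS; X -> a | NB | NC | ND

Nullable: {X}; after ε-elimination: S -> a | f | fX; N -> f | SS; X -> a | Na | NaX | NfN.
No unit productions to eliminate.
TERM: introduce B -> a, A -> f and substitute in every rule of length ≥2.
BIN: X -> NAN becomes X -> NC, C -> AN; X -> NBX becomes X -> ND, D -> BX.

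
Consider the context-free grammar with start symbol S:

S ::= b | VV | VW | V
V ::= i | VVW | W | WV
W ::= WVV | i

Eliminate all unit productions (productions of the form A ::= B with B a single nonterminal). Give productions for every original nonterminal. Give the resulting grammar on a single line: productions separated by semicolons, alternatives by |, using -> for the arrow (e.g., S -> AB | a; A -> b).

S -> b | i | VV | VW | WV | VVW | WVV; V -> i | WV | VVW | WVV; W -> i | WVV

Unit productions: S->V, V->W.
Unit pairs (A ⇒* B via units): (S,V), (S,W), (V,W).
S: inherits non-unit rules of {S, V, W} → VV | VVW | VW | WV | WVV | b | i.
V: inherits non-unit rules of {V, W} → VVW | WV | WVV | i.
W: inherits non-unit rules of {W} → WVV | i.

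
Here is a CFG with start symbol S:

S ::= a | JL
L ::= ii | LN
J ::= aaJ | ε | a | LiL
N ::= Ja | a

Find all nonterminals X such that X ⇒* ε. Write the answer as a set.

Directly nullable (have an ε-rule): {J}.
Not nullable: L, N, S — each has a terminal in every rule's right-hand side or depends on a non-nullable symbol.

{J}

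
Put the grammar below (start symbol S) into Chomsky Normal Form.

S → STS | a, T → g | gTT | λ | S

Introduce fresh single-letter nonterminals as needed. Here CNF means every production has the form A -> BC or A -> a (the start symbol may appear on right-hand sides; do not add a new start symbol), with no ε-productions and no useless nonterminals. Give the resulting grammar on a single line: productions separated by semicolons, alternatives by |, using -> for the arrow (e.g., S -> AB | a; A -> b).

S -> a | SB | SS; A -> g; B -> TS; C -> TT; D -> TS; T -> a | g | AC | AT | SD | SS

Nullable: {T}; after ε-elimination: S -> a | SS | STS; T -> S | g | gT | gTT.
After unit-elimination: S -> a | SS | STS; T -> a | g | SS | gT | STS | gTT.
TERM: introduce A -> g and substitute in every rule of length ≥2.
BIN: S -> STS becomes S -> SB, B -> TS; T -> ATT becomes T -> AC, C -> TT; T -> STS becomes T -> SD, D -> TS.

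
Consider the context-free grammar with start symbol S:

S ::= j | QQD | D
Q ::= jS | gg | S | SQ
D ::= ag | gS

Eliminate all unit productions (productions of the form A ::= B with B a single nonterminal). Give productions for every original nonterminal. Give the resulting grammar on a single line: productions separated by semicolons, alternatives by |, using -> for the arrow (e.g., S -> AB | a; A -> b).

Unit productions: Q->S, S->D.
Unit pairs (A ⇒* B via units): (Q,D), (Q,S), (S,D).
S: inherits non-unit rules of {D, S} → QQD | ag | gS | j.
D: inherits non-unit rules of {D} → ag | gS.
Q: inherits non-unit rules of {D, Q, S} → QQD | SQ | ag | gS | gg | j | jS.

S -> j | ag | gS | QQD; D -> ag | gS; Q -> j | SQ | ag | gS | gg | jS | QQD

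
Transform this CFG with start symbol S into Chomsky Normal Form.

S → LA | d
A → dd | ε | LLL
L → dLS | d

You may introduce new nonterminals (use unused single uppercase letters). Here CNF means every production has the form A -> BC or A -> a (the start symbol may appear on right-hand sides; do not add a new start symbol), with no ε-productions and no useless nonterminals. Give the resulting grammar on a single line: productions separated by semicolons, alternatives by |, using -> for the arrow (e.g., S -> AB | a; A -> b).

S -> d | BE | LA; A -> BB | LC; B -> d; C -> LL; D -> LS; E -> LS; L -> d | BD

Nullable: {A}; after ε-elimination: S -> L | d | LA; A -> dd | LLL; L -> d | dLS.
After unit-elimination: S -> d | LA | dLS; A -> dd | LLL; L -> d | dLS.
TERM: introduce B -> d and substitute in every rule of length ≥2.
BIN: A -> LLL becomes A -> LC, C -> LL; L -> BLS becomes L -> BD, D -> LS; S -> BLS becomes S -> BE, E -> LS.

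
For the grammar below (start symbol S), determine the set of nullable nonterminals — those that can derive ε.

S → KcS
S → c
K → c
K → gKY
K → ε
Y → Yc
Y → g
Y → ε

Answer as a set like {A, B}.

Directly nullable (have an ε-rule): {K, Y}.
Not nullable: S — each has a terminal in every rule's right-hand side or depends on a non-nullable symbol.

{K, Y}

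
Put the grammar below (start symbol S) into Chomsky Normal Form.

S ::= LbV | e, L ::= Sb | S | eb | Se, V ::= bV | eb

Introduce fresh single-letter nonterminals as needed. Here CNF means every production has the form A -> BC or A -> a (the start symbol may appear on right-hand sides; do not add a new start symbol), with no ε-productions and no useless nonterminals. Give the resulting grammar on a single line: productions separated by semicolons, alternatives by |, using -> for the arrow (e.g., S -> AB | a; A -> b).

No ε-productions.
After unit-elimination: S -> e | LbV; L -> e | Sb | Se | eb | LbV; V -> bV | eb.
TERM: introduce A -> b, B -> e and substitute in every rule of length ≥2.
BIN: L -> LAV becomes L -> LC, C -> AV; S -> LAV becomes S -> LD, D -> AV.

S -> e | LD; A -> b; B -> e; C -> AV; D -> AV; L -> e | BA | LC | SA | SB; V -> AV | BA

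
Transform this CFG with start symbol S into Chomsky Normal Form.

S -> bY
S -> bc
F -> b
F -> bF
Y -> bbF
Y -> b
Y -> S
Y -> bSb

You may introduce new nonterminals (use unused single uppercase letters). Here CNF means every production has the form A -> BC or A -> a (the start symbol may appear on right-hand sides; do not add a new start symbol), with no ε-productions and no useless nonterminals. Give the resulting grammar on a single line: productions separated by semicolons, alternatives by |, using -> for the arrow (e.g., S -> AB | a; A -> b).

S -> AB | AY; A -> b; B -> c; C -> AF; D -> SA; F -> b | AF; Y -> b | AB | AC | AD | AY

No ε-productions.
After unit-elimination: S -> bY | bc; F -> b | bF; Y -> b | bY | bc | bSb | bbF.
TERM: introduce A -> b, B -> c and substitute in every rule of length ≥2.
BIN: Y -> AAF becomes Y -> AC, C -> AF; Y -> ASA becomes Y -> AD, D -> SA.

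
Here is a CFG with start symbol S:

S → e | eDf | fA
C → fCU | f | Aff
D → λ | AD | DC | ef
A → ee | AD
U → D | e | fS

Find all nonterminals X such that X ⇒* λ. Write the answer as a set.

Directly nullable (have an ε-rule): {D}.
U is nullable via U -> D (every symbol on the right is already known nullable).
Not nullable: A, C, S — each has a terminal in every rule's right-hand side or depends on a non-nullable symbol.

{D, U}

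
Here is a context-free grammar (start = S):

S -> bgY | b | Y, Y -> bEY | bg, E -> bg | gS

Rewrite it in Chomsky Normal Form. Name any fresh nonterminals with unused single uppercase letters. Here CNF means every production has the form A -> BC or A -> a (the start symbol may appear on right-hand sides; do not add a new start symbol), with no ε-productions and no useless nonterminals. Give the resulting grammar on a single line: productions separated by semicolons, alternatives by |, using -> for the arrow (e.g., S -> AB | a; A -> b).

No ε-productions.
After unit-elimination: S -> b | bg | bEY | bgY; E -> bg | gS; Y -> bg | bEY.
TERM: introduce A -> b, B -> g and substitute in every rule of length ≥2.
BIN: S -> ABY becomes S -> AC, C -> BY; S -> AEY becomes S -> AD, D -> EY; Y -> AEY becomes Y -> AF, F -> EY.

S -> b | AB | AC | AD; A -> b; B -> g; C -> BY; D -> EY; E -> AB | BS; F -> EY; Y -> AB | AF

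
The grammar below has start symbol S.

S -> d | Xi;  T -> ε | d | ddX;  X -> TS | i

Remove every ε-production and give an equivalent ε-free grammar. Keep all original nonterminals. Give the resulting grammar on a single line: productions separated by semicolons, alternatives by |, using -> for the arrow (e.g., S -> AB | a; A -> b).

Nullable set: {T}.
Drop T -> ε.
X -> TS: T nullable, giving S | TS.
Unchanged (no nullable symbols): S -> Xi; S -> d; T -> d; T -> ddX; X -> i.

S -> d | Xi; T -> d | ddX; X -> S | i | TS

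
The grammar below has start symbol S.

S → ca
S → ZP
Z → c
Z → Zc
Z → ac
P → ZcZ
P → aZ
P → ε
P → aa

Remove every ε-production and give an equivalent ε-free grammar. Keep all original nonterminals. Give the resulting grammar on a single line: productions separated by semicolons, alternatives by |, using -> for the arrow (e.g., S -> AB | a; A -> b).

S -> Z | ZP | ca; P -> aZ | aa | ZcZ; Z -> c | Zc | ac

Nullable set: {P}.
S -> ZP: P nullable, giving Z | ZP.
Drop P -> ε.
Unchanged (no nullable symbols): S -> ca; P -> ZcZ; P -> aZ; P -> aa; Z -> Zc; Z -> ac; Z -> c.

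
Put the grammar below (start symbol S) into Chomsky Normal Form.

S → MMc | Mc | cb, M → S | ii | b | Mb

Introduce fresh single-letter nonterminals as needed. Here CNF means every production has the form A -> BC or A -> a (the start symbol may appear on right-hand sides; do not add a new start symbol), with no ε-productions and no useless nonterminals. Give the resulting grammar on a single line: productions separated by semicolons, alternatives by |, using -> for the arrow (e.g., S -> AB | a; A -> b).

S -> AB | MA | ME; A -> c; B -> b; C -> i; D -> MA; E -> MA; M -> b | AB | CC | MA | MB | MD

No ε-productions.
After unit-elimination: S -> Mc | cb | MMc; M -> b | Mb | Mc | cb | ii | MMc.
TERM: introduce B -> b, A -> c, C -> i and substitute in every rule of length ≥2.
BIN: M -> MMA becomes M -> MD, D -> MA; S -> MMA becomes S -> ME, E -> MA.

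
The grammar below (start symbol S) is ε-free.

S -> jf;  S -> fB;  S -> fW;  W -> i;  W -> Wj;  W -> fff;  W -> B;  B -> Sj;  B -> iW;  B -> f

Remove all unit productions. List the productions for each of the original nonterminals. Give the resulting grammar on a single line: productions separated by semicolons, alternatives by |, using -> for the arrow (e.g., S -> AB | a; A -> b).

Unit productions: W->B.
Unit pairs (A ⇒* B via units): (W,B).
S: inherits non-unit rules of {S} → fB | fW | jf.
B: inherits non-unit rules of {B} → Sj | f | iW.
W: inherits non-unit rules of {B, W} → Sj | Wj | f | fff | i | iW.

S -> fB | fW | jf; B -> f | Sj | iW; W -> f | i | Sj | Wj | iW | fff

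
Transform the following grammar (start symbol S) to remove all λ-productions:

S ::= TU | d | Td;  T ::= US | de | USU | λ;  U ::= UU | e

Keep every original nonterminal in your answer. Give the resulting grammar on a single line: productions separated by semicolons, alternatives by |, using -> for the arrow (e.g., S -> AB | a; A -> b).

Nullable set: {T}.
S -> TU: T nullable, giving TU | U.
S -> Td: T nullable, giving Td | d.
Drop T -> λ.
Unchanged (no nullable symbols): S -> d; T -> US; T -> USU; T -> de; U -> UU; U -> e.

S -> U | d | TU | Td; T -> US | de | USU; U -> e | UU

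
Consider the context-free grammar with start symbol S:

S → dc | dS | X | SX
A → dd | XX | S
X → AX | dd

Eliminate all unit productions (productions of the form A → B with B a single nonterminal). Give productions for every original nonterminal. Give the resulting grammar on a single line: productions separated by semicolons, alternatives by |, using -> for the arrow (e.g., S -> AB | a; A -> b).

S -> AX | SX | dS | dc | dd; A -> AX | SX | XX | dS | dc | dd; X -> AX | dd

Unit productions: A->S, S->X.
Unit pairs (A ⇒* B via units): (A,S), (A,X), (S,X).
S: inherits non-unit rules of {S, X} → AX | SX | dS | dc | dd.
A: inherits non-unit rules of {A, S, X} → AX | SX | XX | dS | dc | dd.
X: inherits non-unit rules of {X} → AX | dd.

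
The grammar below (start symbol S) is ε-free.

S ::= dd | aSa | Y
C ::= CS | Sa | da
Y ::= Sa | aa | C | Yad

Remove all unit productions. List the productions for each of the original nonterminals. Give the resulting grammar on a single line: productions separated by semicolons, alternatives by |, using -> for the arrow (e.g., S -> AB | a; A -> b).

S -> CS | Sa | aa | da | dd | Yad | aSa; C -> CS | Sa | da; Y -> CS | Sa | aa | da | Yad

Unit productions: S->Y, Y->C.
Unit pairs (A ⇒* B via units): (S,C), (S,Y), (Y,C).
S: inherits non-unit rules of {C, S, Y} → CS | Sa | Yad | aSa | aa | da | dd.
C: inherits non-unit rules of {C} → CS | Sa | da.
Y: inherits non-unit rules of {C, Y} → CS | Sa | Yad | aa | da.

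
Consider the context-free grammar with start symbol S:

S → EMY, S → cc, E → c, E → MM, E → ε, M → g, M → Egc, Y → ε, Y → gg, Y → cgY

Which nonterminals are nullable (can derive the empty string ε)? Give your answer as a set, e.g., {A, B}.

{E, Y}

Directly nullable (have an ε-rule): {E, Y}.
Not nullable: M, S — each has a terminal in every rule's right-hand side or depends on a non-nullable symbol.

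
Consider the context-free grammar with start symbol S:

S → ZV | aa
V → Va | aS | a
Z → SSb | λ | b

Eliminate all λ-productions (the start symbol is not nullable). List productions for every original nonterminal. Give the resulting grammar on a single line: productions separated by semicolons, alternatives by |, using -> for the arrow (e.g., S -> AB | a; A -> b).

Nullable set: {Z}.
S -> ZV: Z nullable, giving V | ZV.
Drop Z -> λ.
Unchanged (no nullable symbols): S -> aa; V -> Va; V -> a; V -> aS; Z -> SSb; Z -> b.

S -> V | ZV | aa; V -> a | Va | aS; Z -> b | SSb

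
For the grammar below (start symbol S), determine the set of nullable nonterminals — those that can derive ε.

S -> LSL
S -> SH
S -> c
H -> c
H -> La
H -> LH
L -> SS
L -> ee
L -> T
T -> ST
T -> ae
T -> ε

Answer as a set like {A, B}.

Directly nullable (have an ε-rule): {T}.
L is nullable via L -> T (every symbol on the right is already known nullable).
Not nullable: H, S — each has a terminal in every rule's right-hand side or depends on a non-nullable symbol.

{L, T}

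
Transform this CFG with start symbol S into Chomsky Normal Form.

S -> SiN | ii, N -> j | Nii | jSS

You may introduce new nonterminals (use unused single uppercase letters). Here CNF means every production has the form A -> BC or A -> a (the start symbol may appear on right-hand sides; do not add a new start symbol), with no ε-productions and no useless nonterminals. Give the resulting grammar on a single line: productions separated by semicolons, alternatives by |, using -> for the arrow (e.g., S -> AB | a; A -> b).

No ε-productions.
No unit productions to eliminate.
TERM: introduce A -> i, B -> j and substitute in every rule of length ≥2.
BIN: N -> BSS becomes N -> BC, C -> SS; N -> NAA becomes N -> ND, D -> AA; S -> SAN becomes S -> SE, E -> AN.

S -> AA | SE; A -> i; B -> j; C -> SS; D -> AA; E -> AN; N -> j | BC | ND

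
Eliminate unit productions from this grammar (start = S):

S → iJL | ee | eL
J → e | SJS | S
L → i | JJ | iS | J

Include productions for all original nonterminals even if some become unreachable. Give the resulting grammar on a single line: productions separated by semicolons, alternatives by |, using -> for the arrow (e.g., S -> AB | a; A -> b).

S -> eL | ee | iJL; J -> e | eL | ee | SJS | iJL; L -> e | i | JJ | eL | ee | iS | SJS | iJL

Unit productions: J->S, L->J.
Unit pairs (A ⇒* B via units): (J,S), (L,J), (L,S).
S: inherits non-unit rules of {S} → eL | ee | iJL.
J: inherits non-unit rules of {J, S} → SJS | e | eL | ee | iJL.
L: inherits non-unit rules of {J, L, S} → JJ | SJS | e | eL | ee | i | iJL | iS.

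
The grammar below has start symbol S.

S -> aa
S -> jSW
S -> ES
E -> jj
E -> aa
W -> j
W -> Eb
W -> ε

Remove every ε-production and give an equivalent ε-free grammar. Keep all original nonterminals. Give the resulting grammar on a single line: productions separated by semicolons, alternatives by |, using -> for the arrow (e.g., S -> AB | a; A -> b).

S -> ES | aa | jS | jSW; E -> aa | jj; W -> j | Eb

Nullable set: {W}.
S -> jSW: W nullable, giving jS | jSW.
Drop W -> ε.
Unchanged (no nullable symbols): S -> ES; S -> aa; E -> aa; E -> jj; W -> Eb; W -> j.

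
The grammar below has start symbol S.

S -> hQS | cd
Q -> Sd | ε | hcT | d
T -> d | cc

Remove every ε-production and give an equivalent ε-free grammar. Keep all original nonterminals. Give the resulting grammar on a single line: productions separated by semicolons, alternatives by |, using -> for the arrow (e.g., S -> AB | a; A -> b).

S -> cd | hS | hQS; Q -> d | Sd | hcT; T -> d | cc

Nullable set: {Q}.
S -> hQS: Q nullable, giving hQS | hS.
Drop Q -> ε.
Unchanged (no nullable symbols): S -> cd; Q -> Sd; Q -> d; Q -> hcT; T -> cc; T -> d.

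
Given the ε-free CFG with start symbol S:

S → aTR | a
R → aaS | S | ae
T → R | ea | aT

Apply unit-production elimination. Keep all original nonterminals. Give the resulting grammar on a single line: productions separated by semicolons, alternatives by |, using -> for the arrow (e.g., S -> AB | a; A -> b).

S -> a | aTR; R -> a | ae | aTR | aaS; T -> a | aT | ae | ea | aTR | aaS

Unit productions: R->S, T->R.
Unit pairs (A ⇒* B via units): (R,S), (T,R), (T,S).
S: inherits non-unit rules of {S} → a | aTR.
R: inherits non-unit rules of {R, S} → a | aTR | aaS | ae.
T: inherits non-unit rules of {R, S, T} → a | aT | aTR | aaS | ae | ea.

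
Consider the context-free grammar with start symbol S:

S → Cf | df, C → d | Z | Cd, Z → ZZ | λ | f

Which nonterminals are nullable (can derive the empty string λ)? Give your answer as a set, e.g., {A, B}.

{C, Z}

Directly nullable (have an ε-rule): {Z}.
C is nullable via C -> Z (every symbol on the right is already known nullable).
Not nullable: S — each has a terminal in every rule's right-hand side or depends on a non-nullable symbol.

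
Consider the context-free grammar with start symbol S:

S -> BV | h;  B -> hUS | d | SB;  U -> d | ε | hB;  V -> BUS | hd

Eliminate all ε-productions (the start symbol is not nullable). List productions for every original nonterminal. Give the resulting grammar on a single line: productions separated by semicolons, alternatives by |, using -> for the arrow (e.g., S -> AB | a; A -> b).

Nullable set: {U}.
B -> hUS: U nullable, giving hS | hUS.
Drop U -> ε.
V -> BUS: U nullable, giving BS | BUS.
Unchanged (no nullable symbols): S -> BV; S -> h; B -> SB; B -> d; U -> d; U -> hB; V -> hd.

S -> h | BV; B -> d | SB | hS | hUS; U -> d | hB; V -> BS | hd | BUS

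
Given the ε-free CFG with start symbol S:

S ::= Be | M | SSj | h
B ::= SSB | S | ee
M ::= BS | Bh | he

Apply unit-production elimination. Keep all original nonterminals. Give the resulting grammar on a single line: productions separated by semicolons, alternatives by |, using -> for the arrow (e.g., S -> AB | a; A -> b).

Unit productions: B->S, S->M.
Unit pairs (A ⇒* B via units): (B,M), (B,S), (S,M).
S: inherits non-unit rules of {M, S} → BS | Be | Bh | SSj | h | he.
B: inherits non-unit rules of {B, M, S} → BS | Be | Bh | SSB | SSj | ee | h | he.
M: inherits non-unit rules of {M} → BS | Bh | he.

S -> h | BS | Be | Bh | he | SSj; B -> h | BS | Be | Bh | ee | he | SSB | SSj; M -> BS | Bh | he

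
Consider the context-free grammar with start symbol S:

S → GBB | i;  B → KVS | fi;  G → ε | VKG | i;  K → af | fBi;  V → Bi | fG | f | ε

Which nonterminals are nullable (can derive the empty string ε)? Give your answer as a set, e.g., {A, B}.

{G, V}

Directly nullable (have an ε-rule): {G, V}.
Not nullable: B, K, S — each has a terminal in every rule's right-hand side or depends on a non-nullable symbol.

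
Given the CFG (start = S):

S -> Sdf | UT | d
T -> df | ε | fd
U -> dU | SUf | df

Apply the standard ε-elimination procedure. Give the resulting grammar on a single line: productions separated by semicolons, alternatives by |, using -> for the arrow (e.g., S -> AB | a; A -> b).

S -> U | d | UT | Sdf; T -> df | fd; U -> dU | df | SUf

Nullable set: {T}.
S -> UT: T nullable, giving U | UT.
Drop T -> ε.
Unchanged (no nullable symbols): S -> Sdf; S -> d; T -> df; T -> fd; U -> SUf; U -> dU; U -> df.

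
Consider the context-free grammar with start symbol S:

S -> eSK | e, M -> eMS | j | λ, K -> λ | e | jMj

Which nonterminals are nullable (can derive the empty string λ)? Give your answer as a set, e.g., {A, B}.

Directly nullable (have an ε-rule): {K, M}.
Not nullable: S — each has a terminal in every rule's right-hand side or depends on a non-nullable symbol.

{K, M}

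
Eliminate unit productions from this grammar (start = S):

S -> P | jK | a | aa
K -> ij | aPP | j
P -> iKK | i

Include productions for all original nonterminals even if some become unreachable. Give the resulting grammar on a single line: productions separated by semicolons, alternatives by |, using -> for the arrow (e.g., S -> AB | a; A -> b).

Unit productions: S->P.
Unit pairs (A ⇒* B via units): (S,P).
S: inherits non-unit rules of {P, S} → a | aa | i | iKK | jK.
K: inherits non-unit rules of {K} → aPP | ij | j.
P: inherits non-unit rules of {P} → i | iKK.

S -> a | i | aa | jK | iKK; K -> j | ij | aPP; P -> i | iKK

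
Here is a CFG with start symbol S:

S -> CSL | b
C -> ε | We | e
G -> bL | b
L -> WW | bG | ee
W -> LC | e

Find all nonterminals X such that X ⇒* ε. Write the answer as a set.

{C}

Directly nullable (have an ε-rule): {C}.
Not nullable: G, L, S, W — each has a terminal in every rule's right-hand side or depends on a non-nullable symbol.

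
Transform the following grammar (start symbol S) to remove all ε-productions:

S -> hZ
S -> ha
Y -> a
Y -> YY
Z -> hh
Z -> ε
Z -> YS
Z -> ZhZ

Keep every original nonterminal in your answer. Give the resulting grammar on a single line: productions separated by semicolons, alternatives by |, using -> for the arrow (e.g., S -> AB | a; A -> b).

Nullable set: {Z}.
S -> hZ: Z nullable, giving h | hZ.
Drop Z -> ε.
Z -> ZhZ: Z, Z nullable, giving Zh | ZhZ | h | hZ.
Unchanged (no nullable symbols): S -> ha; Y -> YY; Y -> a; Z -> YS; Z -> hh.

S -> h | hZ | ha; Y -> a | YY; Z -> h | YS | Zh | hZ | hh | ZhZ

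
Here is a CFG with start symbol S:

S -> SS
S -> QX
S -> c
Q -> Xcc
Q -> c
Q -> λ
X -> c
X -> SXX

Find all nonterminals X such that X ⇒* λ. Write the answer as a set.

Directly nullable (have an ε-rule): {Q}.
Not nullable: S, X — each has a terminal in every rule's right-hand side or depends on a non-nullable symbol.

{Q}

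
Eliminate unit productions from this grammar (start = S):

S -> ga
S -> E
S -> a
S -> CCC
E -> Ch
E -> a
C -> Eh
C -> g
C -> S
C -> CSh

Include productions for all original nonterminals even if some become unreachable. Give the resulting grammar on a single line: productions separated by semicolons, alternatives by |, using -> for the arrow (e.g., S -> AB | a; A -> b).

S -> a | Ch | ga | CCC; C -> a | g | Ch | Eh | ga | CCC | CSh; E -> a | Ch

Unit productions: C->S, S->E.
Unit pairs (A ⇒* B via units): (C,E), (C,S), (S,E).
S: inherits non-unit rules of {E, S} → CCC | Ch | a | ga.
C: inherits non-unit rules of {C, E, S} → CCC | CSh | Ch | Eh | a | g | ga.
E: inherits non-unit rules of {E} → Ch | a.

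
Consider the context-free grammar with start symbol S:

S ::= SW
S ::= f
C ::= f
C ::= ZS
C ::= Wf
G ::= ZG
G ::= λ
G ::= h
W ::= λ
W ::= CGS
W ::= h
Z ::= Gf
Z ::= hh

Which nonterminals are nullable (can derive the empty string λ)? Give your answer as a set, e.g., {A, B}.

Directly nullable (have an ε-rule): {G, W}.
Not nullable: C, S, Z — each has a terminal in every rule's right-hand side or depends on a non-nullable symbol.

{G, W}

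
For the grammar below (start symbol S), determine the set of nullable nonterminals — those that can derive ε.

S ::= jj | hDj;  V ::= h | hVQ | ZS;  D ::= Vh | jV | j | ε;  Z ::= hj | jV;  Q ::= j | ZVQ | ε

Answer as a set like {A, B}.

Directly nullable (have an ε-rule): {D, Q}.
Not nullable: S, V, Z — each has a terminal in every rule's right-hand side or depends on a non-nullable symbol.

{D, Q}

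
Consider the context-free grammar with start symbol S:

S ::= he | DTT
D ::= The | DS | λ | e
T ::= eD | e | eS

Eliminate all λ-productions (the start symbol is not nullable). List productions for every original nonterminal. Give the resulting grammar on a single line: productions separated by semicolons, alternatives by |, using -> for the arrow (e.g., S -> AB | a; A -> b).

Nullable set: {D}.
S -> DTT: D nullable, giving DTT | TT.
Drop D -> λ.
D -> DS: D nullable, giving DS | S.
T -> eD: D nullable, giving e | eD.
Unchanged (no nullable symbols): S -> he; D -> The; D -> e; T -> e; T -> eS.

S -> TT | he | DTT; D -> S | e | DS | The; T -> e | eD | eS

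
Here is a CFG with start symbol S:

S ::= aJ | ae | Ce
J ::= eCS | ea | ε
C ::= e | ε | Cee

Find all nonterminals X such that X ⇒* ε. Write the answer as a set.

{C, J}

Directly nullable (have an ε-rule): {C, J}.
Not nullable: S — each has a terminal in every rule's right-hand side or depends on a non-nullable symbol.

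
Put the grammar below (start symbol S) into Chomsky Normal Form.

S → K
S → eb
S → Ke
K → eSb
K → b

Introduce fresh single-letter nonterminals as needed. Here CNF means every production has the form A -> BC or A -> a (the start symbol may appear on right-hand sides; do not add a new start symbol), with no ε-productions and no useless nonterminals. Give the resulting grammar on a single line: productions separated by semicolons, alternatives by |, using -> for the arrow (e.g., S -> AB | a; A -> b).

S -> b | AB | AD | KA; A -> e; B -> b; C -> SB; D -> SB; K -> b | AC

No ε-productions.
After unit-elimination: S -> b | Ke | eb | eSb; K -> b | eSb.
TERM: introduce B -> b, A -> e and substitute in every rule of length ≥2.
BIN: K -> ASB becomes K -> AC, C -> SB; S -> ASB becomes S -> AD, D -> SB.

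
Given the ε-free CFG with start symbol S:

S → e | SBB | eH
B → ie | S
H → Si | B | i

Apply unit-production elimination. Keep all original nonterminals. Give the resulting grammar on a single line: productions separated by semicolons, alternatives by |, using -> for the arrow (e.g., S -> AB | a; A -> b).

S -> e | eH | SBB; B -> e | eH | ie | SBB; H -> e | i | Si | eH | ie | SBB

Unit productions: B->S, H->B.
Unit pairs (A ⇒* B via units): (B,S), (H,B), (H,S).
S: inherits non-unit rules of {S} → SBB | e | eH.
B: inherits non-unit rules of {B, S} → SBB | e | eH | ie.
H: inherits non-unit rules of {B, H, S} → SBB | Si | e | eH | i | ie.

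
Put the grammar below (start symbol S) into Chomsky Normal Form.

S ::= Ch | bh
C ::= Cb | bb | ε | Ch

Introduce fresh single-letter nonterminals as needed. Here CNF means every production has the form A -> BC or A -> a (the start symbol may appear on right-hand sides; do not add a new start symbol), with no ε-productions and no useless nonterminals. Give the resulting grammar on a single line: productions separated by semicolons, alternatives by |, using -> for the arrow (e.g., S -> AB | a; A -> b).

S -> h | AB | CB; A -> b; B -> h; C -> b | h | AA | CA | CB

Nullable: {C}; after ε-elimination: S -> h | Ch | bh; C -> b | h | Cb | Ch | bb.
No unit productions to eliminate.
TERM: introduce A -> b, B -> h and substitute in every rule of length ≥2.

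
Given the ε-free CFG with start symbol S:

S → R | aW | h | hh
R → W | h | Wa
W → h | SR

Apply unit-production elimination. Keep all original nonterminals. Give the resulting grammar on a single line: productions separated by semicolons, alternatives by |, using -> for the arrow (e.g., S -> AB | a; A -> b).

Unit productions: R->W, S->R.
Unit pairs (A ⇒* B via units): (R,W), (S,R), (S,W).
S: inherits non-unit rules of {R, S, W} → SR | Wa | aW | h | hh.
R: inherits non-unit rules of {R, W} → SR | Wa | h.
W: inherits non-unit rules of {W} → SR | h.

S -> h | SR | Wa | aW | hh; R -> h | SR | Wa; W -> h | SR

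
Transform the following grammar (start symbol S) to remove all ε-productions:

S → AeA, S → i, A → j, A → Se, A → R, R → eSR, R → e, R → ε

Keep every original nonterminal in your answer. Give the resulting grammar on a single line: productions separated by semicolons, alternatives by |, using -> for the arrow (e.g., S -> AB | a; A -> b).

Nullable set: {A, R}.
S -> AeA: A, A nullable, giving Ae | AeA | e | eA.
A -> R: R nullable, giving R.
Drop R -> ε.
R -> eSR: R nullable, giving eS | eSR.
Unchanged (no nullable symbols): S -> i; A -> Se; A -> j; R -> e.

S -> e | i | Ae | eA | AeA; A -> R | j | Se; R -> e | eS | eSR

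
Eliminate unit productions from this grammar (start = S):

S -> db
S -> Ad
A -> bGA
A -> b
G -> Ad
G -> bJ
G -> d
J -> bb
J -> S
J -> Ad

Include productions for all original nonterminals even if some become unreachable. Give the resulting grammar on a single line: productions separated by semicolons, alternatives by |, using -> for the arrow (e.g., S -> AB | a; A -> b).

S -> Ad | db; A -> b | bGA; G -> d | Ad | bJ; J -> Ad | bb | db

Unit productions: J->S.
Unit pairs (A ⇒* B via units): (J,S).
S: inherits non-unit rules of {S} → Ad | db.
A: inherits non-unit rules of {A} → b | bGA.
G: inherits non-unit rules of {G} → Ad | bJ | d.
J: inherits non-unit rules of {J, S} → Ad | bb | db.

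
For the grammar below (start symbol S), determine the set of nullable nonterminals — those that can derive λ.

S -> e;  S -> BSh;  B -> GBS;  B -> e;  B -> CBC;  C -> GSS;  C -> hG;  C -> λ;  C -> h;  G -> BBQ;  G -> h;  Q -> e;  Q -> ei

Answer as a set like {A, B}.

{C}

Directly nullable (have an ε-rule): {C}.
Not nullable: B, G, Q, S — each has a terminal in every rule's right-hand side or depends on a non-nullable symbol.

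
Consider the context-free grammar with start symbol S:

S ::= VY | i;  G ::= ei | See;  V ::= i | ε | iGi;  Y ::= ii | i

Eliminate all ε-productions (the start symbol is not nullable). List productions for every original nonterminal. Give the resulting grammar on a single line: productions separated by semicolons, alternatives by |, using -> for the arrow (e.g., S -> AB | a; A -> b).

S -> Y | i | VY; G -> ei | See; V -> i | iGi; Y -> i | ii

Nullable set: {V}.
S -> VY: V nullable, giving VY | Y.
Drop V -> ε.
Unchanged (no nullable symbols): S -> i; G -> See; G -> ei; V -> i; V -> iGi; Y -> i; Y -> ii.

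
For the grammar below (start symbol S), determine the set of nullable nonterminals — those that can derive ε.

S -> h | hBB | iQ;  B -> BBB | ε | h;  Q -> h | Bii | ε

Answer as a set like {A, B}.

{B, Q}

Directly nullable (have an ε-rule): {B, Q}.
Not nullable: S — each has a terminal in every rule's right-hand side or depends on a non-nullable symbol.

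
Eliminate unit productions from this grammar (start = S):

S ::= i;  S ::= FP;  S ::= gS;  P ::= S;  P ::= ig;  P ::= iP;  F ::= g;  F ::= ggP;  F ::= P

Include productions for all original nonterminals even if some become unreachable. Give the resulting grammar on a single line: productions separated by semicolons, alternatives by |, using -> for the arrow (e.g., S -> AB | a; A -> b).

Unit productions: F->P, P->S.
Unit pairs (A ⇒* B via units): (F,P), (F,S), (P,S).
S: inherits non-unit rules of {S} → FP | gS | i.
F: inherits non-unit rules of {F, P, S} → FP | g | gS | ggP | i | iP | ig.
P: inherits non-unit rules of {P, S} → FP | gS | i | iP | ig.

S -> i | FP | gS; F -> g | i | FP | gS | iP | ig | ggP; P -> i | FP | gS | iP | ig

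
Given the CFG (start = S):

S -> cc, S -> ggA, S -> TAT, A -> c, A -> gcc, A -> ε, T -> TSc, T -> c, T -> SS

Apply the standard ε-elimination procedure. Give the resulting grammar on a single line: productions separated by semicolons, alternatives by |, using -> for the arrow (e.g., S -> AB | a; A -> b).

Nullable set: {A}.
S -> TAT: A nullable, giving TAT | TT.
S -> ggA: A nullable, giving gg | ggA.
Drop A -> ε.
Unchanged (no nullable symbols): S -> cc; A -> c; A -> gcc; T -> SS; T -> TSc; T -> c.

S -> TT | cc | gg | TAT | ggA; A -> c | gcc; T -> c | SS | TSc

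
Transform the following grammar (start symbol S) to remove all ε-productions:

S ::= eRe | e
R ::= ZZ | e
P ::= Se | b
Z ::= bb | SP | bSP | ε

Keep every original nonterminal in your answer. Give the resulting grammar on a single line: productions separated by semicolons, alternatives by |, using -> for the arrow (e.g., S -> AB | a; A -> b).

S -> e | ee | eRe; P -> b | Se; R -> Z | e | ZZ; Z -> SP | bb | bSP

Nullable set: {R, Z}.
S -> eRe: R nullable, giving eRe | ee.
R -> ZZ: Z, Z nullable, giving Z | ZZ.
Drop Z -> ε.
Unchanged (no nullable symbols): S -> e; P -> Se; P -> b; R -> e; Z -> SP; Z -> bSP; Z -> bb.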